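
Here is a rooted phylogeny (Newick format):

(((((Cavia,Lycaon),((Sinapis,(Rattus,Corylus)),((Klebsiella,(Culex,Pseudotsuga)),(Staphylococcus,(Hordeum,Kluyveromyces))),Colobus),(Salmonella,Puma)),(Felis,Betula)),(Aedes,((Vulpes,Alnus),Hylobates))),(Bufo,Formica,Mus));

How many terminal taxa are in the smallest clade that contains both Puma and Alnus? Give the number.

20

The MRCA of Puma and Alnus is the node subtending ((((Cavia,Lycaon),((Sinapis,(Rattus,Corylus)),((Klebsiella,(Culex,Pseudotsuga)),(Staphylococcus,(Hordeum,Kluyveromyces))),Colobus),(Salmonella,Puma)),(Felis,Betula)),(Aedes,((Vulpes,Alnus),Hylobates))).
That clade contains 20 terminal taxa: Aedes, Alnus, Betula, Cavia, Colobus, Corylus, Culex, Felis, Hordeum, Hylobates, Klebsiella, Kluyveromyces, Lycaon, Pseudotsuga, Puma, Rattus, Salmonella, Sinapis, Staphylococcus, Vulpes.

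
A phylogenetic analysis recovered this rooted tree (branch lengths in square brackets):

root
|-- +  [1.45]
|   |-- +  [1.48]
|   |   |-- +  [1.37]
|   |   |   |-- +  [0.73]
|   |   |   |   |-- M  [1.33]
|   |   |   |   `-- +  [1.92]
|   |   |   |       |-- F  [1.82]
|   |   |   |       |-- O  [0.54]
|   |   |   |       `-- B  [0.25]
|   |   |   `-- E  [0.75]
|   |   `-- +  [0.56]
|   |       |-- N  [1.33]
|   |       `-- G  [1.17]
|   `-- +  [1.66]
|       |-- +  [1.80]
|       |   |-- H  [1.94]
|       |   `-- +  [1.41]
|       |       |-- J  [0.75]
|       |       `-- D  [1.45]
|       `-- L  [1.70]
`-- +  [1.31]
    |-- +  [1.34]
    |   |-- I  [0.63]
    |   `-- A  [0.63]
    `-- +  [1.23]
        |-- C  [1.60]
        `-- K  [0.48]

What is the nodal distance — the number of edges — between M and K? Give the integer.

8

The MRCA of M and K is the root of the tree.
From M up to that node: 5 branches. From K up to the same node: 3 branches. Total: 5 + 3 = 8.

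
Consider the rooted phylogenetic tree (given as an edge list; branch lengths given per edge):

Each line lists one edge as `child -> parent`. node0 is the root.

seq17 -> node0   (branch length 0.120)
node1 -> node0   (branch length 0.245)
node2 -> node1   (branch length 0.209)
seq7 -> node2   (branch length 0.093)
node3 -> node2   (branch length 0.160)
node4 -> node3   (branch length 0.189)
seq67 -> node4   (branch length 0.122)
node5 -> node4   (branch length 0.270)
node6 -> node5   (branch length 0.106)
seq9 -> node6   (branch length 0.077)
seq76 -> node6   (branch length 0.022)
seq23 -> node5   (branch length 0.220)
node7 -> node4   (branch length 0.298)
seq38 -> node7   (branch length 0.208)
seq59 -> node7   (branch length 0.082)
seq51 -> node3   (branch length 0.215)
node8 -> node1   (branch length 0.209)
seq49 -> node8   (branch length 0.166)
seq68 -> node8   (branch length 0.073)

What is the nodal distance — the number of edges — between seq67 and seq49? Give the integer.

The MRCA of seq67 and seq49 is the node subtending ((seq7,((seq67,((seq9,seq76),seq23),(seq38,seq59)),seq51)),(seq49,seq68)).
From seq67 up to that node: 4 branches. From seq49 up to the same node: 2 branches. Total: 4 + 2 = 6.

6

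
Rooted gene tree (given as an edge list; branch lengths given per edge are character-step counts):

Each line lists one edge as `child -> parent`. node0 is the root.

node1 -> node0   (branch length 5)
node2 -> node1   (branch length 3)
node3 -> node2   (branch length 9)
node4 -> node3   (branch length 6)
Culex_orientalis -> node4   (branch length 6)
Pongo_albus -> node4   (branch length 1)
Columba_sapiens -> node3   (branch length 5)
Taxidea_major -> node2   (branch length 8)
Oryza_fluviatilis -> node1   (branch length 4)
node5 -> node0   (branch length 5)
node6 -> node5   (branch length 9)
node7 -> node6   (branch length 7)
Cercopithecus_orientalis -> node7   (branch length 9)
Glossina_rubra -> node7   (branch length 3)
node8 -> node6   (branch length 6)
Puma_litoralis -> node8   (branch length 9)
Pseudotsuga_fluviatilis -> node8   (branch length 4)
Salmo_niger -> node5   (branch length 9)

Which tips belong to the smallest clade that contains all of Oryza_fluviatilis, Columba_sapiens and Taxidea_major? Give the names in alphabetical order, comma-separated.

Columba_sapiens, Culex_orientalis, Oryza_fluviatilis, Pongo_albus, Taxidea_major

Tracing Oryza_fluviatilis: it sits inside ((((Culex_orientalis,Pongo_albus),Columba_sapiens),Taxidea_major),Oryza_fluviatilis).
Tracing Columba_sapiens: it sits inside ((Culex_orientalis,Pongo_albus),Columba_sapiens).
Tracing Taxidea_major: it sits inside (((Culex_orientalis,Pongo_albus),Columba_sapiens),Taxidea_major).
The smallest clade enclosing all 3 is ((((Culex_orientalis,Pongo_albus),Columba_sapiens),Taxidea_major),Oryza_fluviatilis); the answer is its 5 terminal taxa in alphabetical order.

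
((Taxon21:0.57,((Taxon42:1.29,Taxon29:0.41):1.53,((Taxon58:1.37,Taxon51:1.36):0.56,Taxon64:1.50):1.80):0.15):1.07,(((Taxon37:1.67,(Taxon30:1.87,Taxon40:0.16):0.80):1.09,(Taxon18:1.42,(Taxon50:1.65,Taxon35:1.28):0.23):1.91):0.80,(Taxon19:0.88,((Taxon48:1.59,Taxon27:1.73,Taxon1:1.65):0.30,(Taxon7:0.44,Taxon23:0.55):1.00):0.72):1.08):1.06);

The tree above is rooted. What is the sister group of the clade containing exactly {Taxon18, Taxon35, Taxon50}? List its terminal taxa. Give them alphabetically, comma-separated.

Taxon30, Taxon37, Taxon40

The clade containing exactly {Taxon18, Taxon35, Taxon50} attaches to the tree at the node subtending ((Taxon37,(Taxon30,Taxon40)),(Taxon18,(Taxon50,Taxon35))).
The other lineage descending from that same node — the sister group — is (Taxon37,(Taxon30,Taxon40)); its 3 tips in alphabetical order are the answer.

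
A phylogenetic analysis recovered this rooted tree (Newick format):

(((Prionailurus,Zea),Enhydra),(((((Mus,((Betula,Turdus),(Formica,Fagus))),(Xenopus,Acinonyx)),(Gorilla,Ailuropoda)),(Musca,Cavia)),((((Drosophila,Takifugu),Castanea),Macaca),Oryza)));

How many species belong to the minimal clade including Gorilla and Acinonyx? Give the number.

9

The MRCA of Gorilla and Acinonyx is the node subtending (((Mus,((Betula,Turdus),(Formica,Fagus))),(Xenopus,Acinonyx)),(Gorilla,Ailuropoda)).
That clade contains 9 terminal taxa: Acinonyx, Ailuropoda, Betula, Fagus, Formica, Gorilla, Mus, Turdus, Xenopus.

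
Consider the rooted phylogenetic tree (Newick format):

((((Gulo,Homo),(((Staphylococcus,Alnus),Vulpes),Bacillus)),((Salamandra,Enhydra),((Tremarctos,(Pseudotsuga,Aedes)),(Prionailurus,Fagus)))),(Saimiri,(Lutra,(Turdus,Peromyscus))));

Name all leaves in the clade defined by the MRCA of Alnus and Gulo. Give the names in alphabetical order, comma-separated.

Alnus, Bacillus, Gulo, Homo, Staphylococcus, Vulpes

Tracing Alnus: it sits inside (Staphylococcus,Alnus).
Tracing Gulo: it sits inside (Gulo,Homo).
The smallest clade enclosing both is ((Gulo,Homo),(((Staphylococcus,Alnus),Vulpes),Bacillus)); the answer is its 6 terminal taxa in alphabetical order.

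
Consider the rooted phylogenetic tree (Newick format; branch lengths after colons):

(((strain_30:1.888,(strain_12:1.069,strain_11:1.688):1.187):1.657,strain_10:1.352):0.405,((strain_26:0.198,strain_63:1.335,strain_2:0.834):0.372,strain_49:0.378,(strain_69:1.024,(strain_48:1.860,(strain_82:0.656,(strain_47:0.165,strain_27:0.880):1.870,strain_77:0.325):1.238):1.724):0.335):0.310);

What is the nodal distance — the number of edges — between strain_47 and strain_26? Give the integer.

7

The MRCA of strain_47 and strain_26 is the node subtending ((strain_26,strain_63,strain_2),strain_49,(strain_69,(strain_48,(strain_82,(strain_47,strain_27),strain_77)))).
From strain_47 up to that node: 5 branches. From strain_26 up to the same node: 2 branches. Total: 5 + 2 = 7.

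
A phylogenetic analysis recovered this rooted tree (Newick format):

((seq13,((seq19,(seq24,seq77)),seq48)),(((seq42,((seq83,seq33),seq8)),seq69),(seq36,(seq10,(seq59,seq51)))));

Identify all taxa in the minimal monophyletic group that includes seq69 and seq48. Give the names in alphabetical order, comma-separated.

seq10, seq13, seq19, seq24, seq33, seq36, seq42, seq48, seq51, seq59, seq69, seq77, seq8, seq83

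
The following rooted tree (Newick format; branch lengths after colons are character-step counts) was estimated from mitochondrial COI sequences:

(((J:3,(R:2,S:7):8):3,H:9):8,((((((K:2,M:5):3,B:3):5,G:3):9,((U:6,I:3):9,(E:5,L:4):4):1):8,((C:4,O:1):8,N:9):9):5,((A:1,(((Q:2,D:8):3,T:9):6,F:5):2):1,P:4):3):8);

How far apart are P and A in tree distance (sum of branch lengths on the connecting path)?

The path runs P → … → MRCA → … → A; the MRCA is the node subtending ((A,(((Q,D),T),F)),P).
Branch lengths along that path: 4 + 1 + 1 = 6.

6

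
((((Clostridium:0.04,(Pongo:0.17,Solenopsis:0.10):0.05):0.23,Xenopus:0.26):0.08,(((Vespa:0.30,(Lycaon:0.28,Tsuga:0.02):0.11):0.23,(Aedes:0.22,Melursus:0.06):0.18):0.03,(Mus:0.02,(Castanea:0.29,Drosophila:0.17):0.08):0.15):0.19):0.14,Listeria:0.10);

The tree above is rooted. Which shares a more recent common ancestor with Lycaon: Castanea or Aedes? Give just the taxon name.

Aedes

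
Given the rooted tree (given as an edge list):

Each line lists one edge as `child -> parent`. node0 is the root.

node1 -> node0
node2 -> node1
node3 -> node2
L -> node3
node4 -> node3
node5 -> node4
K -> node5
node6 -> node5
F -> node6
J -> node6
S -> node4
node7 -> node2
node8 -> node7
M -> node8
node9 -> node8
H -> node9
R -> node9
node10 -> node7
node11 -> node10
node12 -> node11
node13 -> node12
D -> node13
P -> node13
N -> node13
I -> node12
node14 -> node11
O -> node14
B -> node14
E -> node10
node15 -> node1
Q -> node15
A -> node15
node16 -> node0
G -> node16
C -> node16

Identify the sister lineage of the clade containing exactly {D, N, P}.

I

The clade containing exactly {D, N, P} attaches to the tree at the node subtending ((D,P,N),I).
The other lineage descending from that same node — the sister group — is the single tip I.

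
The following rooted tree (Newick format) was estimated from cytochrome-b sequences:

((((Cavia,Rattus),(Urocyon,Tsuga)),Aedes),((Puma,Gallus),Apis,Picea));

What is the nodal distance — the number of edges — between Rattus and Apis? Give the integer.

The MRCA of Rattus and Apis is the root of the tree.
From Rattus up to that node: 4 branches. From Apis up to the same node: 2 branches. Total: 4 + 2 = 6.

6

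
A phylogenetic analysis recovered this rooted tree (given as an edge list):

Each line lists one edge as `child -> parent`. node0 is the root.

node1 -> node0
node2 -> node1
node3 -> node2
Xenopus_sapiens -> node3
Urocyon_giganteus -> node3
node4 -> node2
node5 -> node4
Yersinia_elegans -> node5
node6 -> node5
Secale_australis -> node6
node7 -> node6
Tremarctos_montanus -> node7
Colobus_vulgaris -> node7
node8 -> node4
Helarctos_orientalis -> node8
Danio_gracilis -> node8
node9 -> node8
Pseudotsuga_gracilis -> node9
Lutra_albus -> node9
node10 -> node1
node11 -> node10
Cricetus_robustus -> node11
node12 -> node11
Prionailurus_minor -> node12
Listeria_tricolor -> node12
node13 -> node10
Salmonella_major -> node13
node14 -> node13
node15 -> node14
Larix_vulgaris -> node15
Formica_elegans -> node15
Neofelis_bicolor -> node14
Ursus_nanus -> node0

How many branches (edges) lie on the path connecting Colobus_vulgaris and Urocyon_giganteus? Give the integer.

7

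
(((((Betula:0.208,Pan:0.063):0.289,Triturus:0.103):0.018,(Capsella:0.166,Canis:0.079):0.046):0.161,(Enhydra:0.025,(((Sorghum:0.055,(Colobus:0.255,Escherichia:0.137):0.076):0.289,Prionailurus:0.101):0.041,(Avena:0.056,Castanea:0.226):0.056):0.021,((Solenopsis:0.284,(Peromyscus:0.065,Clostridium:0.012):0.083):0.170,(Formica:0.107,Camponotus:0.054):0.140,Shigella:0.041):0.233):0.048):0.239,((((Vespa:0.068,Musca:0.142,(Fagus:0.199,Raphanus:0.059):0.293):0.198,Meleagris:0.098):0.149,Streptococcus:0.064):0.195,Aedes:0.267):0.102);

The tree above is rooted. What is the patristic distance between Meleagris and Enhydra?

0.856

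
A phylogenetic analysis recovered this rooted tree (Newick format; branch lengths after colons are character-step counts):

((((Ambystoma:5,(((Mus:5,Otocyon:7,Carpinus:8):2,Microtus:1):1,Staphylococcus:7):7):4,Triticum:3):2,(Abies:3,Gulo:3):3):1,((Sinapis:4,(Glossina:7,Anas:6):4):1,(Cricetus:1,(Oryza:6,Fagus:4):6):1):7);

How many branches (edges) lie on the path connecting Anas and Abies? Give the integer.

7

The MRCA of Anas and Abies is the root of the tree.
From Anas up to that node: 4 branches. From Abies up to the same node: 3 branches. Total: 4 + 3 = 7.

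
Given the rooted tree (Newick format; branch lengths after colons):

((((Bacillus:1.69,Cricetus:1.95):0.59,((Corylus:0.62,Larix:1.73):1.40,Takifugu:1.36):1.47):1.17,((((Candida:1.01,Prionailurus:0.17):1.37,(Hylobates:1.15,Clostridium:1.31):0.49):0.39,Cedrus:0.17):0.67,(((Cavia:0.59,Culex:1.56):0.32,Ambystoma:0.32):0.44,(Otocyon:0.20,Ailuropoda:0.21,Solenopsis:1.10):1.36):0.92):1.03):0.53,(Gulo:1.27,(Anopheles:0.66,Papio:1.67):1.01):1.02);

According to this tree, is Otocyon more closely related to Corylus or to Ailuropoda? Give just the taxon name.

Ailuropoda

The MRCA of Otocyon and Ailuropoda subtends (Otocyon,Ailuropoda,Solenopsis) (3 taxa).
The MRCA of Otocyon and Corylus subtends (((Bacillus,Cricetus),((Corylus,Larix),Takifugu)),((((Candida,Prionailurus),(Hylobates,Clostridium)),Cedrus),(((Cavia,Culex),Ambystoma),(Otocyon,Ailuropoda,Solenopsis)))) (16 taxa).
The first is nested inside the second, so Otocyon shares a more recent common ancestor with Ailuropoda.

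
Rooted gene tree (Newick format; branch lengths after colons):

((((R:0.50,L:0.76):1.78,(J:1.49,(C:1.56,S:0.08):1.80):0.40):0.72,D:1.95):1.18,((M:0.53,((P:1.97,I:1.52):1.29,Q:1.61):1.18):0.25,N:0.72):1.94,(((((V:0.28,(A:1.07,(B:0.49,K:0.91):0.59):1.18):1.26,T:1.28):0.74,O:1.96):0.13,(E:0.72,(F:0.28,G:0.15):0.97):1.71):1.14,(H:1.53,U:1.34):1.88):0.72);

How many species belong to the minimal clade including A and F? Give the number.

9

The MRCA of A and F is the node subtending ((((V,(A,(B,K))),T),O),(E,(F,G))).
That clade contains 9 terminal taxa: A, B, E, F, G, K, O, T, V.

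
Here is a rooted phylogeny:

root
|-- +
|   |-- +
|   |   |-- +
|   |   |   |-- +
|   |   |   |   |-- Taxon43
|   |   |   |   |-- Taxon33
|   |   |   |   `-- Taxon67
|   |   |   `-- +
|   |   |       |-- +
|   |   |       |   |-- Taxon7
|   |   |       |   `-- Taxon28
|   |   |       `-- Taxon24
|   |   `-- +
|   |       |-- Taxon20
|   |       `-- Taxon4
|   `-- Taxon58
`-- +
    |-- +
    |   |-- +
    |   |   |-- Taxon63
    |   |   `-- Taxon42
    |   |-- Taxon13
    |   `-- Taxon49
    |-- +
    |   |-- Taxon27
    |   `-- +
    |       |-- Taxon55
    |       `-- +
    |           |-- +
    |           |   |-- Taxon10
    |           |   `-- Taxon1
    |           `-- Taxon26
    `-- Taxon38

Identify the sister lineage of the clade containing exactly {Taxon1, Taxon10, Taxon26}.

Taxon55

The clade containing exactly {Taxon1, Taxon10, Taxon26} attaches to the tree at the node subtending (Taxon55,((Taxon10,Taxon1),Taxon26)).
The other lineage descending from that same node — the sister group — is the single tip Taxon55.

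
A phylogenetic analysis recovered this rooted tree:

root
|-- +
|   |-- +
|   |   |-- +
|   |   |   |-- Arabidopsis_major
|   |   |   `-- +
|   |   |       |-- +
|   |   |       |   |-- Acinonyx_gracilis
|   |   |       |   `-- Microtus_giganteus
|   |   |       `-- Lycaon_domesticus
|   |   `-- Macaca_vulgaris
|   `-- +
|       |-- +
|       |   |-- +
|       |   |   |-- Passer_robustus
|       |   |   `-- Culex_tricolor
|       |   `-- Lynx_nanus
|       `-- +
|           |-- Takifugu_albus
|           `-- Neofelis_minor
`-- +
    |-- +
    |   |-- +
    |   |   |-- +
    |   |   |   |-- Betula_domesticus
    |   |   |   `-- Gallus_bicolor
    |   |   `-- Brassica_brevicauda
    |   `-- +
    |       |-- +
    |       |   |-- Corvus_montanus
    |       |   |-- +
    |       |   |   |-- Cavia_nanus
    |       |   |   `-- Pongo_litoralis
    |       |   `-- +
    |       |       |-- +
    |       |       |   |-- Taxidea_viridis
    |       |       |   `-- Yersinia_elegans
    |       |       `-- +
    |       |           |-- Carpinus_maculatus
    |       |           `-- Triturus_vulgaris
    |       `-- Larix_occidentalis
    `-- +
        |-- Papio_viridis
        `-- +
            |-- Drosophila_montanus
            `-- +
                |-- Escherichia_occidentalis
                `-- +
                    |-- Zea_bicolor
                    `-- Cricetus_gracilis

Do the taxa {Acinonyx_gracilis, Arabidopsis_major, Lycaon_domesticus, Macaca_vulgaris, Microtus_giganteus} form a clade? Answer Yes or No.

The most recent common ancestor of these taxa subtends ((Arabidopsis_major,((Acinonyx_gracilis,Microtus_giganteus),Lycaon_domesticus)),Macaca_vulgaris).
That clade has exactly 5 tips — every listed taxon and nothing else — so the group is monophyletic.

Yes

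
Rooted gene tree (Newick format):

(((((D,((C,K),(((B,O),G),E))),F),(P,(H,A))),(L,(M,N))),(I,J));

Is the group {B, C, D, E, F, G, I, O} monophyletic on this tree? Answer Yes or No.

No

The MRCA of the listed taxa is the root, so the smallest clade containing them is the whole tree.
That clade also contains A, H, J, K, L, M, N, P, which are not in the proposed group, so the group is not monophyletic.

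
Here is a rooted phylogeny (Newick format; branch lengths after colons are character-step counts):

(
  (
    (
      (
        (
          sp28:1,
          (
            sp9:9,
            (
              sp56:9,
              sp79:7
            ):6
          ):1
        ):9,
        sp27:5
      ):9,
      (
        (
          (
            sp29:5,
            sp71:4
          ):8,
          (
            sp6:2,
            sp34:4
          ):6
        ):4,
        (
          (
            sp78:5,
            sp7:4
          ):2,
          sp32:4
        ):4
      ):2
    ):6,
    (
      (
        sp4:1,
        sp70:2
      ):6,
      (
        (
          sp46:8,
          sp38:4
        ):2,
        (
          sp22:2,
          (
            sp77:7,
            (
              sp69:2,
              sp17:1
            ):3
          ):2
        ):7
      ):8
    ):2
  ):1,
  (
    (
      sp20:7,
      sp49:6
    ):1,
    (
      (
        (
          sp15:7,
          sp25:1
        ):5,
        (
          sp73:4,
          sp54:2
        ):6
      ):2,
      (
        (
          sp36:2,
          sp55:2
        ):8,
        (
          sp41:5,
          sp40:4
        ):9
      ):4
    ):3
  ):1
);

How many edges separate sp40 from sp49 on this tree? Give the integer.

6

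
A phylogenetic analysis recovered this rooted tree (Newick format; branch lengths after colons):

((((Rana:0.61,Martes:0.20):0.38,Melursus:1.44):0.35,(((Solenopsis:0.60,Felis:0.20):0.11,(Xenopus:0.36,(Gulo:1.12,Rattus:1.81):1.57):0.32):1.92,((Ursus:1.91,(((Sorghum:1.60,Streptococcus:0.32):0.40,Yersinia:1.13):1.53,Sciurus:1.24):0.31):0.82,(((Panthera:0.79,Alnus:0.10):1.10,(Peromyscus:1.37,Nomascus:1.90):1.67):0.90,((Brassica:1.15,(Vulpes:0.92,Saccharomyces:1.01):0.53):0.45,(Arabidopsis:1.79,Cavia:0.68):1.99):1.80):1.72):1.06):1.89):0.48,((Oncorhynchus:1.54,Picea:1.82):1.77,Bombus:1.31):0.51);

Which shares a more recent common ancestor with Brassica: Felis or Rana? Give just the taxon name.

Felis

The MRCA of Brassica and Felis subtends (((Solenopsis,Felis),(Xenopus,(Gulo,Rattus))),((Ursus,(((Sorghum,Streptococcus),Yersinia),Sciurus)),(((Panthera,Alnus),(Peromyscus,Nomascus)),((Brassica,(Vulpes,Saccharomyces)),(Arabidopsis,Cavia))))) (19 taxa).
The MRCA of Brassica and Rana subtends (((Rana,Martes),Melursus),(((Solenopsis,Felis),(Xenopus,(Gulo,Rattus))),((Ursus,(((Sorghum,Streptococcus),Yersinia),Sciurus)),(((Panthera,Alnus),(Peromyscus,Nomascus)),((Brassica,(Vulpes,Saccharomyces)),(Arabidopsis,Cavia)))))) (22 taxa).
The first is nested inside the second, so Brassica shares a more recent common ancestor with Felis.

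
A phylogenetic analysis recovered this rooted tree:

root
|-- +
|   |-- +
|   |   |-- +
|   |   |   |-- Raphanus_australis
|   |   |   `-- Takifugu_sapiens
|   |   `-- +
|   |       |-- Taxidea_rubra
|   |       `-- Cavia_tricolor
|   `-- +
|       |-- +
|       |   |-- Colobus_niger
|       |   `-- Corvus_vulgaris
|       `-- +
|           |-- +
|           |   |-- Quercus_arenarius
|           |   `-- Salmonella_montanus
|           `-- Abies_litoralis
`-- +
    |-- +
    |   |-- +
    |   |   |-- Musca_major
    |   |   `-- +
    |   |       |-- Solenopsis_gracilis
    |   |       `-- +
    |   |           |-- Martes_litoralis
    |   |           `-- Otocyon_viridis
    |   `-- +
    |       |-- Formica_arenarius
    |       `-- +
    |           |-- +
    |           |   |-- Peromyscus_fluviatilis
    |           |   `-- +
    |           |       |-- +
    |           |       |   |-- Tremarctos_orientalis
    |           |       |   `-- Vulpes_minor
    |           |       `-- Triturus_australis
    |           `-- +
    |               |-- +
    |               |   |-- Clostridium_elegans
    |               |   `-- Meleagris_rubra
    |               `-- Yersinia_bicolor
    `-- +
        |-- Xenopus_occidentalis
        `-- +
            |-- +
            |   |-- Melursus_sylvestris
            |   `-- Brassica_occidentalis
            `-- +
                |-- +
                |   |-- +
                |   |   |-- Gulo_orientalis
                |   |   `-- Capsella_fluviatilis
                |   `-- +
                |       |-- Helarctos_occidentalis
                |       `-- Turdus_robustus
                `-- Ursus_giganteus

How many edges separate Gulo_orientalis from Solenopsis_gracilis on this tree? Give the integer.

The MRCA of Gulo_orientalis and Solenopsis_gracilis is the node subtending (((Musca_major,(Solenopsis_gracilis,(Martes_litoralis,Otocyon_viridis))),(Formica_arenarius,((Peromyscus_fluviatilis,((Tremarctos_orientalis,Vulpes_minor),Triturus_australis)),((Clostridium_elegans,Meleagris_rubra),Yersinia_bicolor)))),(Xenopus_occidentalis,((Melursus_sylvestris,Brassica_occidentalis),(((Gulo_orientalis,Capsella_fluviatilis),(Helarctos_occidentalis,Turdus_robustus)),Ursus_giganteus)))).
From Gulo_orientalis up to that node: 6 branches. From Solenopsis_gracilis up to the same node: 4 branches. Total: 6 + 4 = 10.

10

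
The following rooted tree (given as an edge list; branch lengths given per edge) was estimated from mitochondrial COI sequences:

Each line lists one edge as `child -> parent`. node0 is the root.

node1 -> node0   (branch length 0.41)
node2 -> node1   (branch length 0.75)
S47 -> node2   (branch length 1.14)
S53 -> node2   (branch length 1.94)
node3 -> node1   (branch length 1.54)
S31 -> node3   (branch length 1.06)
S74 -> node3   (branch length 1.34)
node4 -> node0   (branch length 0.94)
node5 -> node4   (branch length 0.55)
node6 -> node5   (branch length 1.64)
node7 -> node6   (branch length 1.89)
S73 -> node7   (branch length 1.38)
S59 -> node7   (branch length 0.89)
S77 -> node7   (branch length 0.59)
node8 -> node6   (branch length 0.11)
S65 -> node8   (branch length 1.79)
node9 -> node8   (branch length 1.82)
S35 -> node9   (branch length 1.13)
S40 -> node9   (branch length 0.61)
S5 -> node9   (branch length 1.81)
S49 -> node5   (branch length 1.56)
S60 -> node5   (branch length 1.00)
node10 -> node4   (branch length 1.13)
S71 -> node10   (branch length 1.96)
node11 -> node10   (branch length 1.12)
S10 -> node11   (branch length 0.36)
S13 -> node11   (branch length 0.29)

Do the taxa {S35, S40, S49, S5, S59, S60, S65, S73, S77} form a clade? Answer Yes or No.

Yes

The most recent common ancestor of these taxa subtends (((S73,S59,S77),(S65,(S35,S40,S5))),S49,S60).
That clade has exactly 9 tips — every listed taxon and nothing else — so the group is monophyletic.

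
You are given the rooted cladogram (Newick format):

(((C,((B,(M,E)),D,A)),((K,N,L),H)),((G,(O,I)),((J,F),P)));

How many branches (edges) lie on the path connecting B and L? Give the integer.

7

The MRCA of B and L is the node subtending ((C,((B,(M,E)),D,A)),((K,N,L),H)).
From B up to that node: 4 branches. From L up to the same node: 3 branches. Total: 4 + 3 = 7.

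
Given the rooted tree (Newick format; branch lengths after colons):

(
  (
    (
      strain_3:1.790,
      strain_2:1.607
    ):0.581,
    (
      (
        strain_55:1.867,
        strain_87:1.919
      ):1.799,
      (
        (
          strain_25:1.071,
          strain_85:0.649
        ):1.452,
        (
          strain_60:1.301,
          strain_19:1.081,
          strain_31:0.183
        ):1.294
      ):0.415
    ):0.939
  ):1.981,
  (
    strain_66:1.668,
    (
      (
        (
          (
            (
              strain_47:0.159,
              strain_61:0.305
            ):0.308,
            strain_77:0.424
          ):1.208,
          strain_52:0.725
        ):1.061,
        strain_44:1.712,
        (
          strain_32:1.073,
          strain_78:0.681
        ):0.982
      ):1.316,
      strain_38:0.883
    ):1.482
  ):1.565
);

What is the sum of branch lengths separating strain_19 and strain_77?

The path runs strain_19 → … → MRCA → … → strain_77; the MRCA is the root of the tree.
Branch lengths along that path: 1.081 + 1.294 + 0.415 + 0.939 + 1.981 + 1.565 + 1.482 + 1.316 + 1.061 + 1.208 + 0.424 = 12.766.

12.766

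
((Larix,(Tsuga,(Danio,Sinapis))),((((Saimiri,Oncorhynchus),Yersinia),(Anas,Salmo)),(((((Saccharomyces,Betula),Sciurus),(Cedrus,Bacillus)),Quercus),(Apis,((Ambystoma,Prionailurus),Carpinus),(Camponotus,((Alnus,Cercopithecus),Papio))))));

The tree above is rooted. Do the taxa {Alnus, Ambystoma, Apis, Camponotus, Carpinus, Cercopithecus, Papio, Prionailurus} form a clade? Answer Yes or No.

The most recent common ancestor of these taxa subtends (Apis,((Ambystoma,Prionailurus),Carpinus),(Camponotus,((Alnus,Cercopithecus),Papio))).
That clade has exactly 8 tips — every listed taxon and nothing else — so the group is monophyletic.

Yes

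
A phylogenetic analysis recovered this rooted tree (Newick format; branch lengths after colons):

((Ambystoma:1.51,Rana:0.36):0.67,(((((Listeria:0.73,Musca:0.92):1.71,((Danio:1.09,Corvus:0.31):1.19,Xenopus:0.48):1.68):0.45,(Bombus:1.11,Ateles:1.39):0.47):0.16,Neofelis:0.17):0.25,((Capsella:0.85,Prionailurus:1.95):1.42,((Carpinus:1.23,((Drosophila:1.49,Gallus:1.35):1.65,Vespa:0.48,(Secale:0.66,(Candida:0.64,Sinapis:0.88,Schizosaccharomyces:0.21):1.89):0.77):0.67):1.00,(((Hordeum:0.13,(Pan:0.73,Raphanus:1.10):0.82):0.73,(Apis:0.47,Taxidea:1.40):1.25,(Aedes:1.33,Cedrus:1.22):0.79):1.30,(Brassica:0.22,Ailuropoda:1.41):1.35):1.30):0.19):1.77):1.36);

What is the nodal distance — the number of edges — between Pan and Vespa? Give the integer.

8

The MRCA of Pan and Vespa is the node subtending ((Carpinus,((Drosophila,Gallus),Vespa,(Secale,(Candida,Sinapis,Schizosaccharomyces)))),(((Hordeum,(Pan,Raphanus)),(Apis,Taxidea),(Aedes,Cedrus)),(Brassica,Ailuropoda))).
From Pan up to that node: 5 branches. From Vespa up to the same node: 3 branches. Total: 5 + 3 = 8.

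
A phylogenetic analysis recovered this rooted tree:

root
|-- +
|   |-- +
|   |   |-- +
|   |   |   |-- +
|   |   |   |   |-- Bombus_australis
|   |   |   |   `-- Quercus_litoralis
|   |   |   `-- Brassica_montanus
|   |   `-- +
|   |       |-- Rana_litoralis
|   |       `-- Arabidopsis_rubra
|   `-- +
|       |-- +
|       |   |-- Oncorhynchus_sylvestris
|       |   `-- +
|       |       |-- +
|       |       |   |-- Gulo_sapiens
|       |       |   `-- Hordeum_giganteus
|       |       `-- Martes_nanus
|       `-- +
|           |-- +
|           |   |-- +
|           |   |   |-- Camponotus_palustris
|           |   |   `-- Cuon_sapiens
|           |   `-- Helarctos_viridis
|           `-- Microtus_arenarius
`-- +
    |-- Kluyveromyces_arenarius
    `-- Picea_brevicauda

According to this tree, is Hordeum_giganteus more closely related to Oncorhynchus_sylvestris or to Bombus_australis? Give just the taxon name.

The MRCA of Hordeum_giganteus and Oncorhynchus_sylvestris subtends (Oncorhynchus_sylvestris,((Gulo_sapiens,Hordeum_giganteus),Martes_nanus)) (4 taxa).
The MRCA of Hordeum_giganteus and Bombus_australis subtends ((((Bombus_australis,Quercus_litoralis),Brassica_montanus),(Rana_litoralis,Arabidopsis_rubra)),((Oncorhynchus_sylvestris,((Gulo_sapiens,Hordeum_giganteus),Martes_nanus)),(((Camponotus_palustris,Cuon_sapiens),Helarctos_viridis),Microtus_arenarius))) (13 taxa).
The first is nested inside the second, so Hordeum_giganteus shares a more recent common ancestor with Oncorhynchus_sylvestris.

Oncorhynchus_sylvestris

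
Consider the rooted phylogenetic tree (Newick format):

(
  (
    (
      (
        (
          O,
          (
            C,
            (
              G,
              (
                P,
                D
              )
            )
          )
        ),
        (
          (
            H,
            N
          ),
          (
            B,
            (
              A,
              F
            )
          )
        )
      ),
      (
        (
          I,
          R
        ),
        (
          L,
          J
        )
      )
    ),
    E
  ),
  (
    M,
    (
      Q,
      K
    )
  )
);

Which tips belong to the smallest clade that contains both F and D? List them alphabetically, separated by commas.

Tracing F: it sits inside (A,F).
Tracing D: it sits inside (P,D).
The smallest clade enclosing both is ((O,(C,(G,(P,D)))),((H,N),(B,(A,F)))); the answer is its 10 terminal taxa in alphabetical order.

A, B, C, D, F, G, H, N, O, P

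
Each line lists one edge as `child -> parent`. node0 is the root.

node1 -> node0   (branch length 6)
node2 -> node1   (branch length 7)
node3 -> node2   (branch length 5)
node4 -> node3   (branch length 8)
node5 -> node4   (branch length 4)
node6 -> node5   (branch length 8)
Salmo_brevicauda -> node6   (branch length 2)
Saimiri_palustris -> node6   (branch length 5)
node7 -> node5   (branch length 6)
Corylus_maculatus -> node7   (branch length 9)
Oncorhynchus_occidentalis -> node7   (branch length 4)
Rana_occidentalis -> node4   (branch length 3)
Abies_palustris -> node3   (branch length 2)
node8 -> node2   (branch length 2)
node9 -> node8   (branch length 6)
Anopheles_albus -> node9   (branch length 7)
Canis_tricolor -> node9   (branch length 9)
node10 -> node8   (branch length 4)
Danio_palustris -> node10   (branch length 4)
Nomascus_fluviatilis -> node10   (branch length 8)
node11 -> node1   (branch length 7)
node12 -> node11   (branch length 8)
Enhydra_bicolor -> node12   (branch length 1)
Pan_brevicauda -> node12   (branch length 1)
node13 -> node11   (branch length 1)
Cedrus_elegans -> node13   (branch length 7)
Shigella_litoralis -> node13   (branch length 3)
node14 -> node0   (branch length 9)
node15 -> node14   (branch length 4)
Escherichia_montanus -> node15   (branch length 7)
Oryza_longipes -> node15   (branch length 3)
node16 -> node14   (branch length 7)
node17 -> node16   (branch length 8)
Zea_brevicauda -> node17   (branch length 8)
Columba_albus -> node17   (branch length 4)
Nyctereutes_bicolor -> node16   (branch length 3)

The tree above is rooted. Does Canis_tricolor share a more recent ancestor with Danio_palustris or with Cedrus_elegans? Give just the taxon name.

Danio_palustris

The MRCA of Canis_tricolor and Danio_palustris subtends ((Anopheles_albus,Canis_tricolor),(Danio_palustris,Nomascus_fluviatilis)) (4 taxa).
The MRCA of Canis_tricolor and Cedrus_elegans subtends ((((((Salmo_brevicauda,Saimiri_palustris),(Corylus_maculatus,Oncorhynchus_occidentalis)),Rana_occidentalis),Abies_palustris),((Anopheles_albus,Canis_tricolor),(Danio_palustris,Nomascus_fluviatilis))),((Enhydra_bicolor,Pan_brevicauda),(Cedrus_elegans,Shigella_litoralis))) (14 taxa).
The first is nested inside the second, so Canis_tricolor shares a more recent common ancestor with Danio_palustris.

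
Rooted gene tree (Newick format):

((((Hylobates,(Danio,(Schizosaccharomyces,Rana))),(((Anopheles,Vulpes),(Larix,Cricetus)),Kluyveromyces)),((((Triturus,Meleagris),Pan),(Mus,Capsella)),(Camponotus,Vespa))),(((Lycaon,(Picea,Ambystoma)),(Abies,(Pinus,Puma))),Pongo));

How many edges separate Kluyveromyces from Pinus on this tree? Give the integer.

9

The MRCA of Kluyveromyces and Pinus is the root of the tree.
From Kluyveromyces up to that node: 4 branches. From Pinus up to the same node: 5 branches. Total: 4 + 5 = 9.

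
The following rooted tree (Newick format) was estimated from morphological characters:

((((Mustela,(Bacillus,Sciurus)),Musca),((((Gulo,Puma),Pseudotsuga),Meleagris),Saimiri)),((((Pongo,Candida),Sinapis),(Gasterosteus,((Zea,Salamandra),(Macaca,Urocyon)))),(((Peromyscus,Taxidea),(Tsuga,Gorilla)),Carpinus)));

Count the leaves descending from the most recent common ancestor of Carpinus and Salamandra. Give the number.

13

The MRCA of Carpinus and Salamandra is the node subtending ((((Pongo,Candida),Sinapis),(Gasterosteus,((Zea,Salamandra),(Macaca,Urocyon)))),(((Peromyscus,Taxidea),(Tsuga,Gorilla)),Carpinus)).
That clade contains 13 terminal taxa: Candida, Carpinus, Gasterosteus, Gorilla, Macaca, Peromyscus, Pongo, Salamandra, Sinapis, Taxidea, Tsuga, Urocyon, Zea.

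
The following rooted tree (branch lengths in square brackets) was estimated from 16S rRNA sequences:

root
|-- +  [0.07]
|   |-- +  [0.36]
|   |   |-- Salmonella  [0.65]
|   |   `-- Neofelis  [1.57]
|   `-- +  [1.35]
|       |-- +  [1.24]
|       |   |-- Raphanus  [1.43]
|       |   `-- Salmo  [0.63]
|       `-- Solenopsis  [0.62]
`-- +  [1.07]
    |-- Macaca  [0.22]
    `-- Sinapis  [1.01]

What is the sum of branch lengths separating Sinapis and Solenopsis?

The path runs Sinapis → … → MRCA → … → Solenopsis; the MRCA is the root of the tree.
Branch lengths along that path: 1.01 + 1.07 + 0.07 + 1.35 + 0.62 = 4.12.

4.12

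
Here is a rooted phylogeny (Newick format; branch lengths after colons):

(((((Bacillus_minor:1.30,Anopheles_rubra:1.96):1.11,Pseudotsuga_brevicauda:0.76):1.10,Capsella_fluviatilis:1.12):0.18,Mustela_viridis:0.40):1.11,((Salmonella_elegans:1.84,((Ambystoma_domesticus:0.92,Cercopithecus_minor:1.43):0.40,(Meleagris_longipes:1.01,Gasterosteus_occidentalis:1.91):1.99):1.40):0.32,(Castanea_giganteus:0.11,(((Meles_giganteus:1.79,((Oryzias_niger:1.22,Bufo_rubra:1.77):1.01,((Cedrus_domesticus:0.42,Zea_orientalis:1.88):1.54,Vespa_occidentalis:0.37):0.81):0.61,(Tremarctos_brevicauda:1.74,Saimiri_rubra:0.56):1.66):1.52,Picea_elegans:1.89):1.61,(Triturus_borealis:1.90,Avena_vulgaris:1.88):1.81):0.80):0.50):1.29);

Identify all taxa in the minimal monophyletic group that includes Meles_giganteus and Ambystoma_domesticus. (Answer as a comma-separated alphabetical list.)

Tracing Meles_giganteus: it sits inside (Meles_giganteus,((Oryzias_niger,Bufo_rubra),((Cedrus_domesticus,Zea_orientalis),Vespa_occidentalis)),(Tremarctos_brevicauda,Saimiri_rubra)).
Tracing Ambystoma_domesticus: it sits inside (Ambystoma_domesticus,Cercopithecus_minor).
The smallest clade enclosing both is ((Salmonella_elegans,((Ambystoma_domesticus,Cercopithecus_minor),(Meleagris_longipes,Gasterosteus_occidentalis))),(Castanea_giganteus,(((Meles_giganteus,((Oryzias_niger,Bufo_rubra),((Cedrus_domesticus,Zea_orientalis),Vespa_occidentalis)),(Tremarctos_brevicauda,Saimiri_rubra)),Picea_elegans),(Triturus_borealis,Avena_vulgaris)))); the answer is its 17 terminal taxa in alphabetical order.

Ambystoma_domesticus, Avena_vulgaris, Bufo_rubra, Castanea_giganteus, Cedrus_domesticus, Cercopithecus_minor, Gasterosteus_occidentalis, Meleagris_longipes, Meles_giganteus, Oryzias_niger, Picea_elegans, Saimiri_rubra, Salmonella_elegans, Tremarctos_brevicauda, Triturus_borealis, Vespa_occidentalis, Zea_orientalis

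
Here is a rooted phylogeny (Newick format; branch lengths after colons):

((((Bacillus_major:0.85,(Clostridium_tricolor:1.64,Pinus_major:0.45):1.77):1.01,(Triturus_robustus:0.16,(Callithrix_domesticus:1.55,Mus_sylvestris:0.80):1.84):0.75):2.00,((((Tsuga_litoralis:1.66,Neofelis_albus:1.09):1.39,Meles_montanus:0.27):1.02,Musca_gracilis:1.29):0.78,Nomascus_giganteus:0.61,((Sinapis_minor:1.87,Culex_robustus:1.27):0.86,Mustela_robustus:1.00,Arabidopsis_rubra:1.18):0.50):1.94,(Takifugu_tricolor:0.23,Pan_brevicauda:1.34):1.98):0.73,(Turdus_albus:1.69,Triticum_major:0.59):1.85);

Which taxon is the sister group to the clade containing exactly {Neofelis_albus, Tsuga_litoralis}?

Meles_montanus

The clade containing exactly {Neofelis_albus, Tsuga_litoralis} attaches to the tree at the node subtending ((Tsuga_litoralis,Neofelis_albus),Meles_montanus).
The other lineage descending from that same node — the sister group — is the single tip Meles_montanus.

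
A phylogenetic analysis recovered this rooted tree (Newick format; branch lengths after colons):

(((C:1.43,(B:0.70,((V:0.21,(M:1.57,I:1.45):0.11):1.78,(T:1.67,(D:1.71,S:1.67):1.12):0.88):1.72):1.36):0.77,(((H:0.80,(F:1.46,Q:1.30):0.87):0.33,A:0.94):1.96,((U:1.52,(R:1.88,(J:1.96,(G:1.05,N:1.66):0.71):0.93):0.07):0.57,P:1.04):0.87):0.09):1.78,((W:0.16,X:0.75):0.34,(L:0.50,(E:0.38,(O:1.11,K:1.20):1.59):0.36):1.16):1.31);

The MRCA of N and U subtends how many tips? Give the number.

The MRCA of N and U is the node subtending (U,(R,(J,(G,N)))).
That clade contains 5 terminal taxa: G, J, N, R, U.

5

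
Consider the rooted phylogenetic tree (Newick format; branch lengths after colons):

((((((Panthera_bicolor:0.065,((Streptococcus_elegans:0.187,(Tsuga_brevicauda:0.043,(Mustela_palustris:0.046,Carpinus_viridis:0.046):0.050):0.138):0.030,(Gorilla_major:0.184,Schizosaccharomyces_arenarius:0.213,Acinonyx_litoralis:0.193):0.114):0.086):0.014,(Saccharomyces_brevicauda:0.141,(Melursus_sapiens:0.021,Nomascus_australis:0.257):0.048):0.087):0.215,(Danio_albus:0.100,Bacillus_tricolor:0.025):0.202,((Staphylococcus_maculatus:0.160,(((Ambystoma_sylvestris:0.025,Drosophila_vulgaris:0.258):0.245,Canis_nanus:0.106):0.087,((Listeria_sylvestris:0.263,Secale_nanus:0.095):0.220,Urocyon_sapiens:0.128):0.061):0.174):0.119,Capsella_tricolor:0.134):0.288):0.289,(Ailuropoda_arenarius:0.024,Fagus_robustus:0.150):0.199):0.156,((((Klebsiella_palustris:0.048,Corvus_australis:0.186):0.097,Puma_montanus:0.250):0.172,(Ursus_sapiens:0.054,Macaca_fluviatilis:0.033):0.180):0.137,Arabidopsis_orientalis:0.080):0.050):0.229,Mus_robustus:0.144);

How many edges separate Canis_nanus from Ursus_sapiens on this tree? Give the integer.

The MRCA of Canis_nanus and Ursus_sapiens is the node subtending (((((Panthera_bicolor,((Streptococcus_elegans,(Tsuga_brevicauda,(Mustela_palustris,Carpinus_viridis))),(Gorilla_major,Schizosaccharomyces_arenarius,Acinonyx_litoralis))),(Saccharomyces_brevicauda,(Melursus_sapiens,Nomascus_australis))),(Danio_albus,Bacillus_tricolor),((Staphylococcus_maculatus,(((Ambystoma_sylvestris,Drosophila_vulgaris),Canis_nanus),((Listeria_sylvestris,Secale_nanus),Urocyon_sapiens))),Capsella_tricolor)),(Ailuropoda_arenarius,Fagus_robustus)),((((Klebsiella_palustris,Corvus_australis),Puma_montanus),(Ursus_sapiens,Macaca_fluviatilis)),Arabidopsis_orientalis)).
From Canis_nanus up to that node: 7 branches. From Ursus_sapiens up to the same node: 4 branches. Total: 7 + 4 = 11.

11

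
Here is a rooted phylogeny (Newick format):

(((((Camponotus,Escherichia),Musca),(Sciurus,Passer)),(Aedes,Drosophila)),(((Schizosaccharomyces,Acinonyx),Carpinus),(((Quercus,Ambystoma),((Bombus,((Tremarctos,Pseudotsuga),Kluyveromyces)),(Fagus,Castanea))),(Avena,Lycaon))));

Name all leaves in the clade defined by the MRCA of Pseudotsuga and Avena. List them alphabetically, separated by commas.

Ambystoma, Avena, Bombus, Castanea, Fagus, Kluyveromyces, Lycaon, Pseudotsuga, Quercus, Tremarctos

Tracing Pseudotsuga: it sits inside (Tremarctos,Pseudotsuga).
Tracing Avena: it sits inside (Avena,Lycaon).
The smallest clade enclosing both is (((Quercus,Ambystoma),((Bombus,((Tremarctos,Pseudotsuga),Kluyveromyces)),(Fagus,Castanea))),(Avena,Lycaon)); the answer is its 10 terminal taxa in alphabetical order.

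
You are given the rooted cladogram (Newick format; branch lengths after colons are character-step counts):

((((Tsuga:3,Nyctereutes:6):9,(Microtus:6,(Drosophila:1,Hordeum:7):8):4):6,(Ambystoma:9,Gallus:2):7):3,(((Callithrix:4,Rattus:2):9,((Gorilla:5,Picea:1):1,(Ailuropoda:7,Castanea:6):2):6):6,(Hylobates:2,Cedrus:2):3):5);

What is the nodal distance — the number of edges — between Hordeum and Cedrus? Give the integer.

8

The MRCA of Hordeum and Cedrus is the root of the tree.
From Hordeum up to that node: 5 branches. From Cedrus up to the same node: 3 branches. Total: 5 + 3 = 8.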